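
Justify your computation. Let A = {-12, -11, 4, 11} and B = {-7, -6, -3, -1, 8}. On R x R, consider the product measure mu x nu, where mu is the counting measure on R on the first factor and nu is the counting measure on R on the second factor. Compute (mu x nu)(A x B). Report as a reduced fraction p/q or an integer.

For a measurable rectangle A x B, the product measure satisfies
  (mu x nu)(A x B) = mu(A) * nu(B).
  mu(A) = 4.
  nu(B) = 5.
  (mu x nu)(A x B) = 4 * 5 = 20.

20


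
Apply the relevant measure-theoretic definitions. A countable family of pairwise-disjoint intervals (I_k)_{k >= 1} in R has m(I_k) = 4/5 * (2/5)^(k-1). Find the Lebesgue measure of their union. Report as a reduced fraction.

By countable additivity of the Lebesgue measure on pairwise disjoint measurable sets,
  m(union_{k >= 1} I_k) = sum_{k >= 1} m(I_k) = sum_{k >= 1} a * r^(k-1),
  with a = 4/5 and r = 2/5.
Since 0 < r = 2/5 < 1, the geometric series converges:
  sum_{k >= 1} a * r^(k-1) = a / (1 - r).
  = 4/5 / (1 - 2/5)
  = 4/5 / (3/5)
  = 4/3.

4/3


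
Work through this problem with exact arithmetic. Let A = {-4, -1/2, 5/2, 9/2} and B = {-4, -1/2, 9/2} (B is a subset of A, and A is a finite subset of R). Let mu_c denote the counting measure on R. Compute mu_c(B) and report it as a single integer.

Counting measure assigns mu_c(E) = |E| (number of elements) when E is finite.
B has 3 element(s), so mu_c(B) = 3.

3


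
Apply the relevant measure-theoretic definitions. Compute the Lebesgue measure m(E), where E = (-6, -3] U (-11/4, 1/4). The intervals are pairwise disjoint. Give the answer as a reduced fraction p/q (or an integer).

For pairwise disjoint intervals, m(union_i I_i) = sum_i m(I_i),
and m is invariant under swapping open/closed endpoints (single points have measure 0).
So m(E) = sum_i (b_i - a_i).
  I_1 has length -3 - (-6) = 3.
  I_2 has length 1/4 - (-11/4) = 3.
Summing:
  m(E) = 3 + 3 = 6.

6


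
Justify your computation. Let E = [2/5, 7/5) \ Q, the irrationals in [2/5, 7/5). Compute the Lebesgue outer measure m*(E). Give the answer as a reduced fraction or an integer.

The interval I = [2/5, 7/5) has m(I) = 7/5 - 2/5 = 1 (endpoints are measure-zero, so open/closed/half-open agree). Write I = (I cap Q) u (I \ Q). The rationals in I are countable, so m*(I cap Q) = 0 (cover each rational by intervals whose total length is arbitrarily small). By countable subadditivity m*(I) <= m*(I cap Q) + m*(I \ Q), hence m*(I \ Q) >= m(I) = 1. The reverse inequality m*(I \ Q) <= m*(I) = 1 is trivial since (I \ Q) is a subset of I. Therefore m*(I \ Q) = 1.

1


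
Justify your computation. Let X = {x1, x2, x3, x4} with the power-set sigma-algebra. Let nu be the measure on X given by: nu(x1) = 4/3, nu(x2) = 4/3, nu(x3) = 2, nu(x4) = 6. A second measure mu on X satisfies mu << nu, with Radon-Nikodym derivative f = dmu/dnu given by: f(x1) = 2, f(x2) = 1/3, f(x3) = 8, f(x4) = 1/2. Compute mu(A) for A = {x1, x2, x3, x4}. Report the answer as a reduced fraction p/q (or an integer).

By the defining property of the Radon-Nikodym derivative, for every measurable set A,
  mu(A) = integral_A f dnu.
Since nu is a discrete measure concentrated on the atoms of X, the integral over A reduces to the sum
  mu(A) = sum_{x in A} f(x) * nu({x}).
Computing each term:
  x1: f(x1) * nu(x1) = 2 * 4/3 = 8/3.
  x2: f(x2) * nu(x2) = 1/3 * 4/3 = 4/9.
  x3: f(x3) * nu(x3) = 8 * 2 = 16.
  x4: f(x4) * nu(x4) = 1/2 * 6 = 3.
Summing: mu(A) = 8/3 + 4/9 + 16 + 3 = 199/9.

199/9


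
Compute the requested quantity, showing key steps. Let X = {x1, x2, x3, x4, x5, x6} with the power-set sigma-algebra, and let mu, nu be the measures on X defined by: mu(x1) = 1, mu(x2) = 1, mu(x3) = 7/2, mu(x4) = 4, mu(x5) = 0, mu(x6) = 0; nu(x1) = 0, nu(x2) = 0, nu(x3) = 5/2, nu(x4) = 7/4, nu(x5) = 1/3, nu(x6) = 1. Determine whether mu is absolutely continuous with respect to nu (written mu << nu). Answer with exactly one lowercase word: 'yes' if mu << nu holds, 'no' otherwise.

mu << nu means: every nu-null measurable set is also mu-null; equivalently, for every atom x, if nu({x}) = 0 then mu({x}) = 0.
Checking each atom:
  x1: nu = 0, mu = 1 > 0 -> violates mu << nu.
  x2: nu = 0, mu = 1 > 0 -> violates mu << nu.
  x3: nu = 5/2 > 0 -> no constraint.
  x4: nu = 7/4 > 0 -> no constraint.
  x5: nu = 1/3 > 0 -> no constraint.
  x6: nu = 1 > 0 -> no constraint.
The atom(s) x1, x2 violate the condition (nu = 0 but mu > 0). Therefore mu is NOT absolutely continuous w.r.t. nu.

no


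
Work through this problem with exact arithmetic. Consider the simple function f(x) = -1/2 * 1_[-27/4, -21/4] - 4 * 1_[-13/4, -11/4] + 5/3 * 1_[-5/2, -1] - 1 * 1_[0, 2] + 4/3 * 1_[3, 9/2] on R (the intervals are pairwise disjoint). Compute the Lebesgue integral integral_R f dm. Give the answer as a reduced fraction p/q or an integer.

For a simple function f = sum_i c_i * 1_{A_i} with disjoint A_i,
  integral f dm = sum_i c_i * m(A_i).
Lengths of the A_i:
  m(A_1) = -21/4 - (-27/4) = 3/2.
  m(A_2) = -11/4 - (-13/4) = 1/2.
  m(A_3) = -1 - (-5/2) = 3/2.
  m(A_4) = 2 - 0 = 2.
  m(A_5) = 9/2 - 3 = 3/2.
Contributions c_i * m(A_i):
  (-1/2) * (3/2) = -3/4.
  (-4) * (1/2) = -2.
  (5/3) * (3/2) = 5/2.
  (-1) * (2) = -2.
  (4/3) * (3/2) = 2.
Total: -3/4 - 2 + 5/2 - 2 + 2 = -1/4.

-1/4


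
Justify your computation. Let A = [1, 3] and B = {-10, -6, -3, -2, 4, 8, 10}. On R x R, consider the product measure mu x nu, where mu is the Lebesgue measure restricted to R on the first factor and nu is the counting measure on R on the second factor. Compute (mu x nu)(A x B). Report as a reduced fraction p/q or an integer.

For a measurable rectangle A x B, the product measure satisfies
  (mu x nu)(A x B) = mu(A) * nu(B).
  mu(A) = 2.
  nu(B) = 7.
  (mu x nu)(A x B) = 2 * 7 = 14.

14


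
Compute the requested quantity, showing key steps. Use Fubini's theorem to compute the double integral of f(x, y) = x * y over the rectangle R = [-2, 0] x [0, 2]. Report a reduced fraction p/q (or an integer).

f(x, y) is a tensor product of a function of x and a function of y, and both factors are bounded continuous (hence Lebesgue integrable) on the rectangle, so Fubini's theorem applies:
  integral_R f d(m x m) = (integral_a1^b1 x dx) * (integral_a2^b2 y dy).
Inner integral in x: integral_{-2}^{0} x dx = (0^2 - (-2)^2)/2
  = -2.
Inner integral in y: integral_{0}^{2} y dy = (2^2 - 0^2)/2
  = 2.
Product: (-2) * (2) = -4.

-4


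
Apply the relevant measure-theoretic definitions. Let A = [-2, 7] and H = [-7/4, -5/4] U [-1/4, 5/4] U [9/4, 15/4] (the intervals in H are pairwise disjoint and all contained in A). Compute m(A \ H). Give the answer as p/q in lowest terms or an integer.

The ambient interval has length m(A) = 7 - (-2) = 9.
Since the holes are disjoint and sit inside A, by finite additivity
  m(H) = sum_i (b_i - a_i), and m(A \ H) = m(A) - m(H).
Computing the hole measures:
  m(H_1) = -5/4 - (-7/4) = 1/2.
  m(H_2) = 5/4 - (-1/4) = 3/2.
  m(H_3) = 15/4 - 9/4 = 3/2.
Summed: m(H) = 1/2 + 3/2 + 3/2 = 7/2.
So m(A \ H) = 9 - 7/2 = 11/2.

11/2


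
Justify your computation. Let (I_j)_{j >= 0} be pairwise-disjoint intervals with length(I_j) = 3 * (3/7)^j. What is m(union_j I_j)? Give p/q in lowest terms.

By countable additivity of the Lebesgue measure on pairwise disjoint measurable sets,
  m(union_{j >= 0} I_j) = sum_{j >= 0} m(I_j) = sum_{j >= 0} a * r^j,
  with a = 3 and r = 3/7.
Since 0 < r = 3/7 < 1, the geometric series converges:
  sum_{j >= 0} a * r^j = a / (1 - r).
  = 3 / (1 - 3/7)
  = 3 / (4/7)
  = 21/4.

21/4


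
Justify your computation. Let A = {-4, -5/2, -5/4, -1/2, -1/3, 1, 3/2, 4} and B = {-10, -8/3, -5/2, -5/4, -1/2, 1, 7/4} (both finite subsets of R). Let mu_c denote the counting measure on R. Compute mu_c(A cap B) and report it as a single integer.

Counting measure on a finite set equals cardinality. mu_c(A cap B) = |A cap B| (elements appearing in both).
Enumerating the elements of A that also lie in B gives 4 element(s).
So mu_c(A cap B) = 4.

4


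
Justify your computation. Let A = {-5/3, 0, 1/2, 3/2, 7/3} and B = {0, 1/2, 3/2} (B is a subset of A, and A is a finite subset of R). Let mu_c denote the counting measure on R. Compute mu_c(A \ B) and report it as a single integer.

Counting measure assigns mu_c(E) = |E| (number of elements) when E is finite. For B subset A, A \ B is the set of elements of A not in B, so |A \ B| = |A| - |B|.
|A| = 5, |B| = 3, so mu_c(A \ B) = 5 - 3 = 2.

2


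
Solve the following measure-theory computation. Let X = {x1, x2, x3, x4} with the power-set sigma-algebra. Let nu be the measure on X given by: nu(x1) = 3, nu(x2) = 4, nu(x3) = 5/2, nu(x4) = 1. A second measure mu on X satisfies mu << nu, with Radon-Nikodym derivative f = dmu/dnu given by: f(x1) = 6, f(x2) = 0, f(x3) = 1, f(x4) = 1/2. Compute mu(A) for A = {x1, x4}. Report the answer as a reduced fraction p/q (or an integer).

By the defining property of the Radon-Nikodym derivative, for every measurable set A,
  mu(A) = integral_A f dnu.
Since nu is a discrete measure concentrated on the atoms of X, the integral over A reduces to the sum
  mu(A) = sum_{x in A} f(x) * nu({x}).
Computing each term:
  x1: f(x1) * nu(x1) = 6 * 3 = 18.
  x4: f(x4) * nu(x4) = 1/2 * 1 = 1/2.
Summing: mu(A) = 18 + 1/2 = 37/2.

37/2


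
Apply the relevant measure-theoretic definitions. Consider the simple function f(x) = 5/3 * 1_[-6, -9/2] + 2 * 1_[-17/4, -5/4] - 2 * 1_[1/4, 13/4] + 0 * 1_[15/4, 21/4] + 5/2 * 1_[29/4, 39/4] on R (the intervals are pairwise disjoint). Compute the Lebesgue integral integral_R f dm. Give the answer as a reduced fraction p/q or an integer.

For a simple function f = sum_i c_i * 1_{A_i} with disjoint A_i,
  integral f dm = sum_i c_i * m(A_i).
Lengths of the A_i:
  m(A_1) = -9/2 - (-6) = 3/2.
  m(A_2) = -5/4 - (-17/4) = 3.
  m(A_3) = 13/4 - 1/4 = 3.
  m(A_4) = 21/4 - 15/4 = 3/2.
  m(A_5) = 39/4 - 29/4 = 5/2.
Contributions c_i * m(A_i):
  (5/3) * (3/2) = 5/2.
  (2) * (3) = 6.
  (-2) * (3) = -6.
  (0) * (3/2) = 0.
  (5/2) * (5/2) = 25/4.
Total: 5/2 + 6 - 6 + 0 + 25/4 = 35/4.

35/4


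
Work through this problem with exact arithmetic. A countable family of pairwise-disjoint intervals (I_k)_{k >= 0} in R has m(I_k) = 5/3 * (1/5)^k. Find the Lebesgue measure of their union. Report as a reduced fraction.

By countable additivity of the Lebesgue measure on pairwise disjoint measurable sets,
  m(union_{k >= 0} I_k) = sum_{k >= 0} m(I_k) = sum_{k >= 0} a * r^k,
  with a = 5/3 and r = 1/5.
Since 0 < r = 1/5 < 1, the geometric series converges:
  sum_{k >= 0} a * r^k = a / (1 - r).
  = 5/3 / (1 - 1/5)
  = 5/3 / (4/5)
  = 25/12.

25/12


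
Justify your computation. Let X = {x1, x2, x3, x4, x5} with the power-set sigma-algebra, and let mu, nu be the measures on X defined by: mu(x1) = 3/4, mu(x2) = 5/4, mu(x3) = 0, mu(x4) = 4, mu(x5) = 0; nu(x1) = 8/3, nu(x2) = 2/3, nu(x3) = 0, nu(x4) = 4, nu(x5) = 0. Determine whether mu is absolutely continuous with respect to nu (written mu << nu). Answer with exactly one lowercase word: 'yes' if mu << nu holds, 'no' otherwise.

mu << nu means: every nu-null measurable set is also mu-null; equivalently, for every atom x, if nu({x}) = 0 then mu({x}) = 0.
Checking each atom:
  x1: nu = 8/3 > 0 -> no constraint.
  x2: nu = 2/3 > 0 -> no constraint.
  x3: nu = 0, mu = 0 -> consistent with mu << nu.
  x4: nu = 4 > 0 -> no constraint.
  x5: nu = 0, mu = 0 -> consistent with mu << nu.
No atom violates the condition. Therefore mu << nu.

yes


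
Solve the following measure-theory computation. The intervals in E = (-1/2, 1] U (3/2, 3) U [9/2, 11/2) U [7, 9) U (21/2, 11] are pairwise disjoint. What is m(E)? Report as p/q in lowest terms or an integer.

For pairwise disjoint intervals, m(union_i I_i) = sum_i m(I_i),
and m is invariant under swapping open/closed endpoints (single points have measure 0).
So m(E) = sum_i (b_i - a_i).
  I_1 has length 1 - (-1/2) = 3/2.
  I_2 has length 3 - 3/2 = 3/2.
  I_3 has length 11/2 - 9/2 = 1.
  I_4 has length 9 - 7 = 2.
  I_5 has length 11 - 21/2 = 1/2.
Summing:
  m(E) = 3/2 + 3/2 + 1 + 2 + 1/2 = 13/2.

13/2


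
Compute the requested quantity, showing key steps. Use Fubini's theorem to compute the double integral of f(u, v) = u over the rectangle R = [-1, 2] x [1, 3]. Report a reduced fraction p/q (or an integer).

f(u, v) is a tensor product of a function of u and a function of v, and both factors are bounded continuous (hence Lebesgue integrable) on the rectangle, so Fubini's theorem applies:
  integral_R f d(m x m) = (integral_a1^b1 u du) * (integral_a2^b2 1 dv).
Inner integral in u: integral_{-1}^{2} u du = (2^2 - (-1)^2)/2
  = 3/2.
Inner integral in v: integral_{1}^{3} 1 dv = (3^1 - 1^1)/1
  = 2.
Product: (3/2) * (2) = 3.

3


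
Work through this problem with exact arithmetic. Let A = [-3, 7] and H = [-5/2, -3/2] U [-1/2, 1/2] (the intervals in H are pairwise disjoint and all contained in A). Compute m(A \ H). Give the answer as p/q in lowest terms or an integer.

The ambient interval has length m(A) = 7 - (-3) = 10.
Since the holes are disjoint and sit inside A, by finite additivity
  m(H) = sum_i (b_i - a_i), and m(A \ H) = m(A) - m(H).
Computing the hole measures:
  m(H_1) = -3/2 - (-5/2) = 1.
  m(H_2) = 1/2 - (-1/2) = 1.
Summed: m(H) = 1 + 1 = 2.
So m(A \ H) = 10 - 2 = 8.

8


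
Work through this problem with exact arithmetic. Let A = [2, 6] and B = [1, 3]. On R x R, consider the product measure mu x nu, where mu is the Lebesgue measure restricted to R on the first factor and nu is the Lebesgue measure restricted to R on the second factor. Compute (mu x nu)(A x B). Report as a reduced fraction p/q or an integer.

For a measurable rectangle A x B, the product measure satisfies
  (mu x nu)(A x B) = mu(A) * nu(B).
  mu(A) = 4.
  nu(B) = 2.
  (mu x nu)(A x B) = 4 * 2 = 8.

8


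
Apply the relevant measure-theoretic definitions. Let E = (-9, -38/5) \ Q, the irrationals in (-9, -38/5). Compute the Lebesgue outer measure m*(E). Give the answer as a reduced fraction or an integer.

The interval I = (-9, -38/5) has m(I) = -38/5 - (-9) = 7/5 (endpoints are measure-zero, so open/closed/half-open agree). Write I = (I cap Q) u (I \ Q). The rationals in I are countable, so m*(I cap Q) = 0 (cover each rational by intervals whose total length is arbitrarily small). By countable subadditivity m*(I) <= m*(I cap Q) + m*(I \ Q), hence m*(I \ Q) >= m(I) = 7/5. The reverse inequality m*(I \ Q) <= m*(I) = 7/5 is trivial since (I \ Q) is a subset of I. Therefore m*(I \ Q) = 7/5.

7/5


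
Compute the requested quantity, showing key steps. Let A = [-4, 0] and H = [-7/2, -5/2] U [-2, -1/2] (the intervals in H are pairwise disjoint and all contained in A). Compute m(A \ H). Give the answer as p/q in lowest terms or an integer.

The ambient interval has length m(A) = 0 - (-4) = 4.
Since the holes are disjoint and sit inside A, by finite additivity
  m(H) = sum_i (b_i - a_i), and m(A \ H) = m(A) - m(H).
Computing the hole measures:
  m(H_1) = -5/2 - (-7/2) = 1.
  m(H_2) = -1/2 - (-2) = 3/2.
Summed: m(H) = 1 + 3/2 = 5/2.
So m(A \ H) = 4 - 5/2 = 3/2.

3/2


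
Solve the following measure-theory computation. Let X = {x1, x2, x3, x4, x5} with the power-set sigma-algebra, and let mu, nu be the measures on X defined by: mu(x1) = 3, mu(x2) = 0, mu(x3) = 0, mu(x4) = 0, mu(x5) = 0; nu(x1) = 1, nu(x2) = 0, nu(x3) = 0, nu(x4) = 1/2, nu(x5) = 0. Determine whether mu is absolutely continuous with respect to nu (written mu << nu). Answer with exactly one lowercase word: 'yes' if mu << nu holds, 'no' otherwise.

mu << nu means: every nu-null measurable set is also mu-null; equivalently, for every atom x, if nu({x}) = 0 then mu({x}) = 0.
Checking each atom:
  x1: nu = 1 > 0 -> no constraint.
  x2: nu = 0, mu = 0 -> consistent with mu << nu.
  x3: nu = 0, mu = 0 -> consistent with mu << nu.
  x4: nu = 1/2 > 0 -> no constraint.
  x5: nu = 0, mu = 0 -> consistent with mu << nu.
No atom violates the condition. Therefore mu << nu.

yes


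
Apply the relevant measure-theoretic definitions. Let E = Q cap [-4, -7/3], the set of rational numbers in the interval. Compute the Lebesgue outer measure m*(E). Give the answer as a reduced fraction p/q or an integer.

The set Q cap [-4, -7/3] is countable (a subset of the countable set Q). Lebesgue outer measure of any countable set is 0: each singleton {q} has m*({q}) = 0, and by countable subadditivity m*(union_k {q_k}) <= sum_k m*({q_k}) = sum_k 0 = 0. The reverse inequality m*(E) >= 0 is automatic. So m*(Q cap [-4, -7/3]) = 0.

0


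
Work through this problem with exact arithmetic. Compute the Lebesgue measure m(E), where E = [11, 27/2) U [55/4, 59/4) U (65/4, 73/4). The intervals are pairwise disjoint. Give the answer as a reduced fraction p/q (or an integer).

For pairwise disjoint intervals, m(union_i I_i) = sum_i m(I_i),
and m is invariant under swapping open/closed endpoints (single points have measure 0).
So m(E) = sum_i (b_i - a_i).
  I_1 has length 27/2 - 11 = 5/2.
  I_2 has length 59/4 - 55/4 = 1.
  I_3 has length 73/4 - 65/4 = 2.
Summing:
  m(E) = 5/2 + 1 + 2 = 11/2.

11/2


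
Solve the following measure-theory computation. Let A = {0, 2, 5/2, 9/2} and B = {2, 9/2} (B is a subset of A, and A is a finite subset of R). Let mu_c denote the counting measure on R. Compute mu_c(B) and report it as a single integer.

Counting measure assigns mu_c(E) = |E| (number of elements) when E is finite.
B has 2 element(s), so mu_c(B) = 2.

2


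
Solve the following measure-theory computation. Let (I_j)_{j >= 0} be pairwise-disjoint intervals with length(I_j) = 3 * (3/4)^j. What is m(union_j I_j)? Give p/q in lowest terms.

By countable additivity of the Lebesgue measure on pairwise disjoint measurable sets,
  m(union_{j >= 0} I_j) = sum_{j >= 0} m(I_j) = sum_{j >= 0} a * r^j,
  with a = 3 and r = 3/4.
Since 0 < r = 3/4 < 1, the geometric series converges:
  sum_{j >= 0} a * r^j = a / (1 - r).
  = 3 / (1 - 3/4)
  = 3 / (1/4)
  = 12.

12


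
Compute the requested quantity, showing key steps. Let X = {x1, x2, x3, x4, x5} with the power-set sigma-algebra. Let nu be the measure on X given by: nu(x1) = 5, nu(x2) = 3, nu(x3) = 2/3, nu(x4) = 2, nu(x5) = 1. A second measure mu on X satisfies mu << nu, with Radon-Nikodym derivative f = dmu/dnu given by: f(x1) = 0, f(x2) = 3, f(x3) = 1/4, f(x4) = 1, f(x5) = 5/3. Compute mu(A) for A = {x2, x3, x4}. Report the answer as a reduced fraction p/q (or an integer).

By the defining property of the Radon-Nikodym derivative, for every measurable set A,
  mu(A) = integral_A f dnu.
Since nu is a discrete measure concentrated on the atoms of X, the integral over A reduces to the sum
  mu(A) = sum_{x in A} f(x) * nu({x}).
Computing each term:
  x2: f(x2) * nu(x2) = 3 * 3 = 9.
  x3: f(x3) * nu(x3) = 1/4 * 2/3 = 1/6.
  x4: f(x4) * nu(x4) = 1 * 2 = 2.
Summing: mu(A) = 9 + 1/6 + 2 = 67/6.

67/6


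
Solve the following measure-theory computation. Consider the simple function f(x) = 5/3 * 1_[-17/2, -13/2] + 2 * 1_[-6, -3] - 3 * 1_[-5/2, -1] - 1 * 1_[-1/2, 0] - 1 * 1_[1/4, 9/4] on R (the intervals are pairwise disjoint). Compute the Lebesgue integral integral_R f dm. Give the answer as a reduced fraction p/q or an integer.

For a simple function f = sum_i c_i * 1_{A_i} with disjoint A_i,
  integral f dm = sum_i c_i * m(A_i).
Lengths of the A_i:
  m(A_1) = -13/2 - (-17/2) = 2.
  m(A_2) = -3 - (-6) = 3.
  m(A_3) = -1 - (-5/2) = 3/2.
  m(A_4) = 0 - (-1/2) = 1/2.
  m(A_5) = 9/4 - 1/4 = 2.
Contributions c_i * m(A_i):
  (5/3) * (2) = 10/3.
  (2) * (3) = 6.
  (-3) * (3/2) = -9/2.
  (-1) * (1/2) = -1/2.
  (-1) * (2) = -2.
Total: 10/3 + 6 - 9/2 - 1/2 - 2 = 7/3.

7/3


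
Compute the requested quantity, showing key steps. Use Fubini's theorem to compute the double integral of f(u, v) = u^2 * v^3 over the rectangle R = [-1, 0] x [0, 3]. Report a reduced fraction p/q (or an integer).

f(u, v) is a tensor product of a function of u and a function of v, and both factors are bounded continuous (hence Lebesgue integrable) on the rectangle, so Fubini's theorem applies:
  integral_R f d(m x m) = (integral_a1^b1 u^2 du) * (integral_a2^b2 v^3 dv).
Inner integral in u: integral_{-1}^{0} u^2 du = (0^3 - (-1)^3)/3
  = 1/3.
Inner integral in v: integral_{0}^{3} v^3 dv = (3^4 - 0^4)/4
  = 81/4.
Product: (1/3) * (81/4) = 27/4.

27/4


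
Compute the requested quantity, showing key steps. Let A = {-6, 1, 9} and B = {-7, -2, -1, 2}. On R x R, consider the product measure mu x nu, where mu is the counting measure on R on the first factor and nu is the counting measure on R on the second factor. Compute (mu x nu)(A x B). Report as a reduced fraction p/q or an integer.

For a measurable rectangle A x B, the product measure satisfies
  (mu x nu)(A x B) = mu(A) * nu(B).
  mu(A) = 3.
  nu(B) = 4.
  (mu x nu)(A x B) = 3 * 4 = 12.

12


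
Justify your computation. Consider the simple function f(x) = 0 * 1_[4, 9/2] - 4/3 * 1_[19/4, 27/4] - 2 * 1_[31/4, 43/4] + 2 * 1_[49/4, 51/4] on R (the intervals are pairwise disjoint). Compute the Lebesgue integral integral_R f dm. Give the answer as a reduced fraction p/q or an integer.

For a simple function f = sum_i c_i * 1_{A_i} with disjoint A_i,
  integral f dm = sum_i c_i * m(A_i).
Lengths of the A_i:
  m(A_1) = 9/2 - 4 = 1/2.
  m(A_2) = 27/4 - 19/4 = 2.
  m(A_3) = 43/4 - 31/4 = 3.
  m(A_4) = 51/4 - 49/4 = 1/2.
Contributions c_i * m(A_i):
  (0) * (1/2) = 0.
  (-4/3) * (2) = -8/3.
  (-2) * (3) = -6.
  (2) * (1/2) = 1.
Total: 0 - 8/3 - 6 + 1 = -23/3.

-23/3


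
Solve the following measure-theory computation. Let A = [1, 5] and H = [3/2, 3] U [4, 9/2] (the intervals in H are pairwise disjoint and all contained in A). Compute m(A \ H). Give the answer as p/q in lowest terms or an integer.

The ambient interval has length m(A) = 5 - 1 = 4.
Since the holes are disjoint and sit inside A, by finite additivity
  m(H) = sum_i (b_i - a_i), and m(A \ H) = m(A) - m(H).
Computing the hole measures:
  m(H_1) = 3 - 3/2 = 3/2.
  m(H_2) = 9/2 - 4 = 1/2.
Summed: m(H) = 3/2 + 1/2 = 2.
So m(A \ H) = 4 - 2 = 2.

2


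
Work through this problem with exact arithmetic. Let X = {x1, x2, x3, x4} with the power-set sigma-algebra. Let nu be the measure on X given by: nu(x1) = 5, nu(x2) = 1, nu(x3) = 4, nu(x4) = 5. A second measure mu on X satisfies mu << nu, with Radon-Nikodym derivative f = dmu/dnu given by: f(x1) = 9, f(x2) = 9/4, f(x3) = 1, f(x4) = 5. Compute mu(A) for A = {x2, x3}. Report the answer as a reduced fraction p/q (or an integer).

By the defining property of the Radon-Nikodym derivative, for every measurable set A,
  mu(A) = integral_A f dnu.
Since nu is a discrete measure concentrated on the atoms of X, the integral over A reduces to the sum
  mu(A) = sum_{x in A} f(x) * nu({x}).
Computing each term:
  x2: f(x2) * nu(x2) = 9/4 * 1 = 9/4.
  x3: f(x3) * nu(x3) = 1 * 4 = 4.
Summing: mu(A) = 9/4 + 4 = 25/4.

25/4


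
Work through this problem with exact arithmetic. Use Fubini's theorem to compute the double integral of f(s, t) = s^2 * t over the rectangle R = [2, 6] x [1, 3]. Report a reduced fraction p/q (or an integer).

f(s, t) is a tensor product of a function of s and a function of t, and both factors are bounded continuous (hence Lebesgue integrable) on the rectangle, so Fubini's theorem applies:
  integral_R f d(m x m) = (integral_a1^b1 s^2 ds) * (integral_a2^b2 t dt).
Inner integral in s: integral_{2}^{6} s^2 ds = (6^3 - 2^3)/3
  = 208/3.
Inner integral in t: integral_{1}^{3} t dt = (3^2 - 1^2)/2
  = 4.
Product: (208/3) * (4) = 832/3.

832/3


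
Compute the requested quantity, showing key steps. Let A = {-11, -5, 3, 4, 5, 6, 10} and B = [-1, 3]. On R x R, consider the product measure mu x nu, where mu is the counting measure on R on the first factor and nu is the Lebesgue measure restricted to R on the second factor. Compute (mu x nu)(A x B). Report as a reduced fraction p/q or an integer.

For a measurable rectangle A x B, the product measure satisfies
  (mu x nu)(A x B) = mu(A) * nu(B).
  mu(A) = 7.
  nu(B) = 4.
  (mu x nu)(A x B) = 7 * 4 = 28.

28


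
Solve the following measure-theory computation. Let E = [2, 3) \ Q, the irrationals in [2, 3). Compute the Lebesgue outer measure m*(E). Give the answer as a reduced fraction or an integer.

The interval I = [2, 3) has m(I) = 3 - 2 = 1 (endpoints are measure-zero, so open/closed/half-open agree). Write I = (I cap Q) u (I \ Q). The rationals in I are countable, so m*(I cap Q) = 0 (cover each rational by intervals whose total length is arbitrarily small). By countable subadditivity m*(I) <= m*(I cap Q) + m*(I \ Q), hence m*(I \ Q) >= m(I) = 1. The reverse inequality m*(I \ Q) <= m*(I) = 1 is trivial since (I \ Q) is a subset of I. Therefore m*(I \ Q) = 1.

1


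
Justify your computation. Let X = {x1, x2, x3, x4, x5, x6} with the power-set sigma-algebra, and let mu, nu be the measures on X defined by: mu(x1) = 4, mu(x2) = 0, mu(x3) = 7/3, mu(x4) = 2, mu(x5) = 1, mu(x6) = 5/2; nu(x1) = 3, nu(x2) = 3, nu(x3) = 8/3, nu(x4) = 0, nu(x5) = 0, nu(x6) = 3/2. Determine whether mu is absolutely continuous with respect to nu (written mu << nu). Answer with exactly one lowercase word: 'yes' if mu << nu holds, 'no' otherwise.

mu << nu means: every nu-null measurable set is also mu-null; equivalently, for every atom x, if nu({x}) = 0 then mu({x}) = 0.
Checking each atom:
  x1: nu = 3 > 0 -> no constraint.
  x2: nu = 3 > 0 -> no constraint.
  x3: nu = 8/3 > 0 -> no constraint.
  x4: nu = 0, mu = 2 > 0 -> violates mu << nu.
  x5: nu = 0, mu = 1 > 0 -> violates mu << nu.
  x6: nu = 3/2 > 0 -> no constraint.
The atom(s) x4, x5 violate the condition (nu = 0 but mu > 0). Therefore mu is NOT absolutely continuous w.r.t. nu.

no


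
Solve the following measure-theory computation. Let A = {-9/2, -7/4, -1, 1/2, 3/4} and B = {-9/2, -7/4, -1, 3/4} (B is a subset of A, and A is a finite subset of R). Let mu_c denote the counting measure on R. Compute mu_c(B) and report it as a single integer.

Counting measure assigns mu_c(E) = |E| (number of elements) when E is finite.
B has 4 element(s), so mu_c(B) = 4.

4


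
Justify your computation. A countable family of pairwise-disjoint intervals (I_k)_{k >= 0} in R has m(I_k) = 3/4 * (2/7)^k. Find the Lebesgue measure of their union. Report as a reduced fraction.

By countable additivity of the Lebesgue measure on pairwise disjoint measurable sets,
  m(union_{k >= 0} I_k) = sum_{k >= 0} m(I_k) = sum_{k >= 0} a * r^k,
  with a = 3/4 and r = 2/7.
Since 0 < r = 2/7 < 1, the geometric series converges:
  sum_{k >= 0} a * r^k = a / (1 - r).
  = 3/4 / (1 - 2/7)
  = 3/4 / (5/7)
  = 21/20.

21/20


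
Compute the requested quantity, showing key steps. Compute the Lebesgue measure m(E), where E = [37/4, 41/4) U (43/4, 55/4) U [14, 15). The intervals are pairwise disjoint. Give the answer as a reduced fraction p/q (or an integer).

For pairwise disjoint intervals, m(union_i I_i) = sum_i m(I_i),
and m is invariant under swapping open/closed endpoints (single points have measure 0).
So m(E) = sum_i (b_i - a_i).
  I_1 has length 41/4 - 37/4 = 1.
  I_2 has length 55/4 - 43/4 = 3.
  I_3 has length 15 - 14 = 1.
Summing:
  m(E) = 1 + 3 + 1 = 5.

5


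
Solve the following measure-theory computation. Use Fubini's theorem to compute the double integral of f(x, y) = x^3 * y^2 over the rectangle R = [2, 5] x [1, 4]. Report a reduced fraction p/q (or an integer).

f(x, y) is a tensor product of a function of x and a function of y, and both factors are bounded continuous (hence Lebesgue integrable) on the rectangle, so Fubini's theorem applies:
  integral_R f d(m x m) = (integral_a1^b1 x^3 dx) * (integral_a2^b2 y^2 dy).
Inner integral in x: integral_{2}^{5} x^3 dx = (5^4 - 2^4)/4
  = 609/4.
Inner integral in y: integral_{1}^{4} y^2 dy = (4^3 - 1^3)/3
  = 21.
Product: (609/4) * (21) = 12789/4.

12789/4


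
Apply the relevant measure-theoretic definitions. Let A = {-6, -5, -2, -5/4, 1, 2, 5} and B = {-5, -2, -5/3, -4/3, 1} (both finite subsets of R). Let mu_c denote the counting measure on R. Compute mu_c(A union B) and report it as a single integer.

Counting measure on a finite set equals cardinality. By inclusion-exclusion, |A union B| = |A| + |B| - |A cap B|.
|A| = 7, |B| = 5, |A cap B| = 3.
So mu_c(A union B) = 7 + 5 - 3 = 9.

9


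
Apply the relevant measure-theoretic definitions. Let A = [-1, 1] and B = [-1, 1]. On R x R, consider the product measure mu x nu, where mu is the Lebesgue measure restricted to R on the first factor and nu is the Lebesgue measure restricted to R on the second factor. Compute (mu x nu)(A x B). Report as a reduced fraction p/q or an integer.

For a measurable rectangle A x B, the product measure satisfies
  (mu x nu)(A x B) = mu(A) * nu(B).
  mu(A) = 2.
  nu(B) = 2.
  (mu x nu)(A x B) = 2 * 2 = 4.

4


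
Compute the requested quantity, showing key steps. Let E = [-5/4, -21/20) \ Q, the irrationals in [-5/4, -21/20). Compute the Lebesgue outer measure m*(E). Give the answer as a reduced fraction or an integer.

The interval I = [-5/4, -21/20) has m(I) = -21/20 - (-5/4) = 1/5 (endpoints are measure-zero, so open/closed/half-open agree). Write I = (I cap Q) u (I \ Q). The rationals in I are countable, so m*(I cap Q) = 0 (cover each rational by intervals whose total length is arbitrarily small). By countable subadditivity m*(I) <= m*(I cap Q) + m*(I \ Q), hence m*(I \ Q) >= m(I) = 1/5. The reverse inequality m*(I \ Q) <= m*(I) = 1/5 is trivial since (I \ Q) is a subset of I. Therefore m*(I \ Q) = 1/5.

1/5


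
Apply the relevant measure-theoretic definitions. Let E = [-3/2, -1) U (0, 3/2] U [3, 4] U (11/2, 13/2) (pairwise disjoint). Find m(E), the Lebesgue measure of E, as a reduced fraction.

For pairwise disjoint intervals, m(union_i I_i) = sum_i m(I_i),
and m is invariant under swapping open/closed endpoints (single points have measure 0).
So m(E) = sum_i (b_i - a_i).
  I_1 has length -1 - (-3/2) = 1/2.
  I_2 has length 3/2 - 0 = 3/2.
  I_3 has length 4 - 3 = 1.
  I_4 has length 13/2 - 11/2 = 1.
Summing:
  m(E) = 1/2 + 3/2 + 1 + 1 = 4.

4


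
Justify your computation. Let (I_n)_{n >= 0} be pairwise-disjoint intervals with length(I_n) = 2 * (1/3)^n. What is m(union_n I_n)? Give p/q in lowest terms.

By countable additivity of the Lebesgue measure on pairwise disjoint measurable sets,
  m(union_{n >= 0} I_n) = sum_{n >= 0} m(I_n) = sum_{n >= 0} a * r^n,
  with a = 2 and r = 1/3.
Since 0 < r = 1/3 < 1, the geometric series converges:
  sum_{n >= 0} a * r^n = a / (1 - r).
  = 2 / (1 - 1/3)
  = 2 / (2/3)
  = 3.

3


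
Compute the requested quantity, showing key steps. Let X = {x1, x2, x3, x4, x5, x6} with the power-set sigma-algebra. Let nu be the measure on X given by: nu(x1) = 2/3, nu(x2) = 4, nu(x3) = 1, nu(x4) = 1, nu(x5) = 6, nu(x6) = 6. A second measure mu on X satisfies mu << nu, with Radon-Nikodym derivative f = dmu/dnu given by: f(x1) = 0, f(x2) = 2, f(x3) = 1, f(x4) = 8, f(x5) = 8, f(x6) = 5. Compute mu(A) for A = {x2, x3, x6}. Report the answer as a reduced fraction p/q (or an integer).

By the defining property of the Radon-Nikodym derivative, for every measurable set A,
  mu(A) = integral_A f dnu.
Since nu is a discrete measure concentrated on the atoms of X, the integral over A reduces to the sum
  mu(A) = sum_{x in A} f(x) * nu({x}).
Computing each term:
  x2: f(x2) * nu(x2) = 2 * 4 = 8.
  x3: f(x3) * nu(x3) = 1 * 1 = 1.
  x6: f(x6) * nu(x6) = 5 * 6 = 30.
Summing: mu(A) = 8 + 1 + 30 = 39.

39


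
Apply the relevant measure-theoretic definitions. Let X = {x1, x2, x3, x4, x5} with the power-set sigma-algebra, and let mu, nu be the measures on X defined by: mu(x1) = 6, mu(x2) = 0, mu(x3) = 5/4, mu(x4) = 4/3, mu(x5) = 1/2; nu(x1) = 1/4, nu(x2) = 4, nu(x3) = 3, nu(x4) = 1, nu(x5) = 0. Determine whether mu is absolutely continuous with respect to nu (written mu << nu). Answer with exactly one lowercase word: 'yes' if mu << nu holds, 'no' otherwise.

mu << nu means: every nu-null measurable set is also mu-null; equivalently, for every atom x, if nu({x}) = 0 then mu({x}) = 0.
Checking each atom:
  x1: nu = 1/4 > 0 -> no constraint.
  x2: nu = 4 > 0 -> no constraint.
  x3: nu = 3 > 0 -> no constraint.
  x4: nu = 1 > 0 -> no constraint.
  x5: nu = 0, mu = 1/2 > 0 -> violates mu << nu.
The atom(s) x5 violate the condition (nu = 0 but mu > 0). Therefore mu is NOT absolutely continuous w.r.t. nu.

no


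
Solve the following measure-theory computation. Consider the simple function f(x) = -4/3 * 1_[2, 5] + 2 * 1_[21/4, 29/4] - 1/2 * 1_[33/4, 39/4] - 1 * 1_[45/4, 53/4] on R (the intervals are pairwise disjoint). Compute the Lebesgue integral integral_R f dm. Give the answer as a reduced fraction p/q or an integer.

For a simple function f = sum_i c_i * 1_{A_i} with disjoint A_i,
  integral f dm = sum_i c_i * m(A_i).
Lengths of the A_i:
  m(A_1) = 5 - 2 = 3.
  m(A_2) = 29/4 - 21/4 = 2.
  m(A_3) = 39/4 - 33/4 = 3/2.
  m(A_4) = 53/4 - 45/4 = 2.
Contributions c_i * m(A_i):
  (-4/3) * (3) = -4.
  (2) * (2) = 4.
  (-1/2) * (3/2) = -3/4.
  (-1) * (2) = -2.
Total: -4 + 4 - 3/4 - 2 = -11/4.

-11/4


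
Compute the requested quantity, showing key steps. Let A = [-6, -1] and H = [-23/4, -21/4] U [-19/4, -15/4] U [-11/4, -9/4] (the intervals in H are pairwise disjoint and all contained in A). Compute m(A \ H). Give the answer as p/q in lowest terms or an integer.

The ambient interval has length m(A) = -1 - (-6) = 5.
Since the holes are disjoint and sit inside A, by finite additivity
  m(H) = sum_i (b_i - a_i), and m(A \ H) = m(A) - m(H).
Computing the hole measures:
  m(H_1) = -21/4 - (-23/4) = 1/2.
  m(H_2) = -15/4 - (-19/4) = 1.
  m(H_3) = -9/4 - (-11/4) = 1/2.
Summed: m(H) = 1/2 + 1 + 1/2 = 2.
So m(A \ H) = 5 - 2 = 3.

3


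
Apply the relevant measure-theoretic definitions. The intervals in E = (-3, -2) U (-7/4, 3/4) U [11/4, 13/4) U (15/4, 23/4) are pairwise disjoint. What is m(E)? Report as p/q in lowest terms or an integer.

For pairwise disjoint intervals, m(union_i I_i) = sum_i m(I_i),
and m is invariant under swapping open/closed endpoints (single points have measure 0).
So m(E) = sum_i (b_i - a_i).
  I_1 has length -2 - (-3) = 1.
  I_2 has length 3/4 - (-7/4) = 5/2.
  I_3 has length 13/4 - 11/4 = 1/2.
  I_4 has length 23/4 - 15/4 = 2.
Summing:
  m(E) = 1 + 5/2 + 1/2 + 2 = 6.

6


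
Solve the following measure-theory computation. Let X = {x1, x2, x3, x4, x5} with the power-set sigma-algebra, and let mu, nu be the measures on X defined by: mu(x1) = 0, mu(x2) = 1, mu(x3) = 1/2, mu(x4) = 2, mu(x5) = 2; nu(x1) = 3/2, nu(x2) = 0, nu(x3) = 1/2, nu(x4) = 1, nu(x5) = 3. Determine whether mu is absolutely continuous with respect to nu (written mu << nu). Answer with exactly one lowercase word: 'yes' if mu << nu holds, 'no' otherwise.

mu << nu means: every nu-null measurable set is also mu-null; equivalently, for every atom x, if nu({x}) = 0 then mu({x}) = 0.
Checking each atom:
  x1: nu = 3/2 > 0 -> no constraint.
  x2: nu = 0, mu = 1 > 0 -> violates mu << nu.
  x3: nu = 1/2 > 0 -> no constraint.
  x4: nu = 1 > 0 -> no constraint.
  x5: nu = 3 > 0 -> no constraint.
The atom(s) x2 violate the condition (nu = 0 but mu > 0). Therefore mu is NOT absolutely continuous w.r.t. nu.

no


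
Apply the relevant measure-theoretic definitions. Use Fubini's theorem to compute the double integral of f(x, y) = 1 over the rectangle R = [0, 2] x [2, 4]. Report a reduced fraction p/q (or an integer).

f(x, y) is a tensor product of a function of x and a function of y, and both factors are bounded continuous (hence Lebesgue integrable) on the rectangle, so Fubini's theorem applies:
  integral_R f d(m x m) = (integral_a1^b1 1 dx) * (integral_a2^b2 1 dy).
Inner integral in x: integral_{0}^{2} 1 dx = (2^1 - 0^1)/1
  = 2.
Inner integral in y: integral_{2}^{4} 1 dy = (4^1 - 2^1)/1
  = 2.
Product: (2) * (2) = 4.

4


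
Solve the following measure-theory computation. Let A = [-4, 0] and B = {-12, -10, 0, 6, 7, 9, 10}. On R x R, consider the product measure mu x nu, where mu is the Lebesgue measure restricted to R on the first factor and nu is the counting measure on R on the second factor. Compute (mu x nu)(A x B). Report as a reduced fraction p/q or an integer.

For a measurable rectangle A x B, the product measure satisfies
  (mu x nu)(A x B) = mu(A) * nu(B).
  mu(A) = 4.
  nu(B) = 7.
  (mu x nu)(A x B) = 4 * 7 = 28.

28


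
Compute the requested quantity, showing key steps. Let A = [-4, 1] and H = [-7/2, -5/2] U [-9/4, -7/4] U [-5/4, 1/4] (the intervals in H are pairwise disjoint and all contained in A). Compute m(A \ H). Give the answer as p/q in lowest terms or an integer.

The ambient interval has length m(A) = 1 - (-4) = 5.
Since the holes are disjoint and sit inside A, by finite additivity
  m(H) = sum_i (b_i - a_i), and m(A \ H) = m(A) - m(H).
Computing the hole measures:
  m(H_1) = -5/2 - (-7/2) = 1.
  m(H_2) = -7/4 - (-9/4) = 1/2.
  m(H_3) = 1/4 - (-5/4) = 3/2.
Summed: m(H) = 1 + 1/2 + 3/2 = 3.
So m(A \ H) = 5 - 3 = 2.

2


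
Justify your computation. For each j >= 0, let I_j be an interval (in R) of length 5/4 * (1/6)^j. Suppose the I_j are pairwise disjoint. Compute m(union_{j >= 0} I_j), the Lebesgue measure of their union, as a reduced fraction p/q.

By countable additivity of the Lebesgue measure on pairwise disjoint measurable sets,
  m(union_{j >= 0} I_j) = sum_{j >= 0} m(I_j) = sum_{j >= 0} a * r^j,
  with a = 5/4 and r = 1/6.
Since 0 < r = 1/6 < 1, the geometric series converges:
  sum_{j >= 0} a * r^j = a / (1 - r).
  = 5/4 / (1 - 1/6)
  = 5/4 / (5/6)
  = 3/2.

3/2


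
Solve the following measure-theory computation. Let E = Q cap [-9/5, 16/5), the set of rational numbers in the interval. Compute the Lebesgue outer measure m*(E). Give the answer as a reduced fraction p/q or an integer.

E = Q cap [-9/5, 16/5) is a subset of Q, which is countable. Enumerate Q = {q_1, q_2, ...}; for any eps > 0, cover q_k by the open interval (q_k - eps/2^(k+1), q_k + eps/2^(k+1)), of length eps/2^k. The total cover length is sum_{k>=1} eps/2^k = eps. Hence m*(E) <= m*(Q) <= eps for every eps > 0, and since outer measure is non-negative, m*(E) = 0.

0


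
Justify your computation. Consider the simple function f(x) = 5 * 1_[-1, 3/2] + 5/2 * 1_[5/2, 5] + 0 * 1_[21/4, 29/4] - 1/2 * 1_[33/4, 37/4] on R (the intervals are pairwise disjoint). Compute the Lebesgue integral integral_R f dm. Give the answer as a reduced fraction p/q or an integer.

For a simple function f = sum_i c_i * 1_{A_i} with disjoint A_i,
  integral f dm = sum_i c_i * m(A_i).
Lengths of the A_i:
  m(A_1) = 3/2 - (-1) = 5/2.
  m(A_2) = 5 - 5/2 = 5/2.
  m(A_3) = 29/4 - 21/4 = 2.
  m(A_4) = 37/4 - 33/4 = 1.
Contributions c_i * m(A_i):
  (5) * (5/2) = 25/2.
  (5/2) * (5/2) = 25/4.
  (0) * (2) = 0.
  (-1/2) * (1) = -1/2.
Total: 25/2 + 25/4 + 0 - 1/2 = 73/4.

73/4


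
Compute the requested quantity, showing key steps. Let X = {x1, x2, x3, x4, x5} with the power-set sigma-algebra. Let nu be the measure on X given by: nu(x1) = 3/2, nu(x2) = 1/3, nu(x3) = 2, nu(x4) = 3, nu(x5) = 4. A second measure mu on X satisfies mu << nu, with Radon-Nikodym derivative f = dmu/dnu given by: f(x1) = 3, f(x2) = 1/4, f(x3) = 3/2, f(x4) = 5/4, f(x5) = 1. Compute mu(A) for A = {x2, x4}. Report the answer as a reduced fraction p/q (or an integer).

By the defining property of the Radon-Nikodym derivative, for every measurable set A,
  mu(A) = integral_A f dnu.
Since nu is a discrete measure concentrated on the atoms of X, the integral over A reduces to the sum
  mu(A) = sum_{x in A} f(x) * nu({x}).
Computing each term:
  x2: f(x2) * nu(x2) = 1/4 * 1/3 = 1/12.
  x4: f(x4) * nu(x4) = 5/4 * 3 = 15/4.
Summing: mu(A) = 1/12 + 15/4 = 23/6.

23/6


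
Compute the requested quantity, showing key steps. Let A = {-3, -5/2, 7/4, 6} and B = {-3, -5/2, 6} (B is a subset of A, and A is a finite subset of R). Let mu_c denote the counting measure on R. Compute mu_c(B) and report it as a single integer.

Counting measure assigns mu_c(E) = |E| (number of elements) when E is finite.
B has 3 element(s), so mu_c(B) = 3.

3


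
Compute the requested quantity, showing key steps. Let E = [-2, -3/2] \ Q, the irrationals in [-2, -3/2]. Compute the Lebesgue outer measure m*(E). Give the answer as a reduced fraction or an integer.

The interval I = [-2, -3/2] has m(I) = -3/2 - (-2) = 1/2 (endpoints are measure-zero, so open/closed/half-open agree). Write I = (I cap Q) u (I \ Q). The rationals in I are countable, so m*(I cap Q) = 0 (cover each rational by intervals whose total length is arbitrarily small). By countable subadditivity m*(I) <= m*(I cap Q) + m*(I \ Q), hence m*(I \ Q) >= m(I) = 1/2. The reverse inequality m*(I \ Q) <= m*(I) = 1/2 is trivial since (I \ Q) is a subset of I. Therefore m*(I \ Q) = 1/2.

1/2
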